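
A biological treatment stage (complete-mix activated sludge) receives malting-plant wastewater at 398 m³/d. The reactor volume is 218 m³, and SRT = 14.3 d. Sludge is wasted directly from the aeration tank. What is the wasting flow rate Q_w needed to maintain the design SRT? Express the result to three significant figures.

With mixed-liquor wasting, θ_c = V/Q_w, so Q_w = V/θ_c = 218.0/14.3 = 15.24 m³/d.

Q_w ≈ 15.2 m³/d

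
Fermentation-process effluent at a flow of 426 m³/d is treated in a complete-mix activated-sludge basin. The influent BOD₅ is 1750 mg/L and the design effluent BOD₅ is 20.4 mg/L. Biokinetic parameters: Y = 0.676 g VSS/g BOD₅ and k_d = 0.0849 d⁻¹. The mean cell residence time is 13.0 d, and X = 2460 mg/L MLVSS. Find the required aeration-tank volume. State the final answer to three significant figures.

From the SRT design equation V = Y Q (S₀−S) θ_c / [X (1 + k_d θ_c)] = 0.676 × 426 × (1750 − 20.4) × 13.0 / [2460 × (1 + 0.0849 × 13.0)] = 6.48×10^6 / 5175 = 1251 m³.

V ≈ 1250 m³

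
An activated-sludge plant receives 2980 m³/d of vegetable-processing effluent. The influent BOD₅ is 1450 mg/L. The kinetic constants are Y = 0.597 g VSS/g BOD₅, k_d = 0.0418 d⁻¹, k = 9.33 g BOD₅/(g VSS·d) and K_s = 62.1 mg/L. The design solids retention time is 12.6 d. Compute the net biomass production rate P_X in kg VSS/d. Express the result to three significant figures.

P_X ≈ 1690 kg VSS/d

For a completely mixed reactor with recycle the Lawrence–McCarty relation gives S = K_s·(1 + k_d·θ_c) / [θ_c·(Y·k − k_d) − 1] = 62.1 × (1 + 0.0418 × 12.6) / [12.6 × (0.597 × 9.33 − 0.0418) − 1] = 94.81 / 68.66 = 1.381 mg/L.
The observed yield is Y_obs = Y/(1 + k_d·θ_c) = 0.597 / (1 + 0.0418 × 12.6) = 0.597 / 1.527 = 0.3910 g VSS per g BOD₅ removed.
Mass of BOD₅ removed per day: Q(S₀ − S) = 2980 × 1449 g/m³ = 4317 kg/d.
Net biomass production P_X = Y_obs × Q·(S₀ − S) = 0.3910 × 4317 = 1688 kg VSS/d.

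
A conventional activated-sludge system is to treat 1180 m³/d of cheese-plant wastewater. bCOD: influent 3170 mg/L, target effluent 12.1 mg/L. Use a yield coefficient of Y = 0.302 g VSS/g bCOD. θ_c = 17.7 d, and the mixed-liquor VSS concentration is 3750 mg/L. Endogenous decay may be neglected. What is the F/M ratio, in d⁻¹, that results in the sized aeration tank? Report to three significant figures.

F/M ≈ 0.188 d⁻¹

With k_d = 0 the design equation reduces to V = Y Q (S₀−S) θ_c / X = 0.302 × 1180 × (3170 − 12.1) × 17.7 / 3750 = 5312 m³.
F/M = Q·S₀ / (V·X) = 1180 × 3170 / (5312 × 3750) = 0.1878 g bCOD·(g VSS·d)⁻¹.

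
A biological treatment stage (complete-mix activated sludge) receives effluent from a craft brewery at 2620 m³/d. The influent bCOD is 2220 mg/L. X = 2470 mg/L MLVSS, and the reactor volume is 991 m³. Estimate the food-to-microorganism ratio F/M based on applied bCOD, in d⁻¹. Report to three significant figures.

F/M ≈ 2.38 d⁻¹

Food-to-microorganism ratio F/M = Q S₀ / (V X) = 2620 × 2220 / (991.0 × 2470) = 2.376 d⁻¹.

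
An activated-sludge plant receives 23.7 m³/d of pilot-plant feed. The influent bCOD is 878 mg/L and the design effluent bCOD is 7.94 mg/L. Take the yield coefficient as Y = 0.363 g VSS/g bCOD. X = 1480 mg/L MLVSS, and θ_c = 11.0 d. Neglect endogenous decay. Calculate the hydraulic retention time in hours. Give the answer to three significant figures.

Biomass mass balance (decay neglected): V·X = Y·Q·(S₀ − S)·θ_c, so V = 0.363 × 23.7 × (878 − 7.94) × 11.0 / 1480 = 55.63 m³.
HRT = V/Q = 55.63 m³ / 23.7 m³·d⁻¹ = 2.347 d × 24 = 56.34 h.

τ ≈ 56.3 h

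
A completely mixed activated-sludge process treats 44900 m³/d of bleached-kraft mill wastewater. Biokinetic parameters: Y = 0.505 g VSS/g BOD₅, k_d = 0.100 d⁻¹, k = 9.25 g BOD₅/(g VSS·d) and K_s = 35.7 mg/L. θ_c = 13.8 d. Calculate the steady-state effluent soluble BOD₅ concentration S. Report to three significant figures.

S ≈ 1.37 mg/L

From the Monod/SRT balance for a CMAS, S = K_s·(1+k_d θ_c)/[θ_c·(Y k − k_d) − 1] = 35.7 × (1 + 0.100 × 13.8) / [13.8 × (0.505 × 9.25 − 0.100) − 1] = 84.97 / 62.08 = 1.369 mg/L.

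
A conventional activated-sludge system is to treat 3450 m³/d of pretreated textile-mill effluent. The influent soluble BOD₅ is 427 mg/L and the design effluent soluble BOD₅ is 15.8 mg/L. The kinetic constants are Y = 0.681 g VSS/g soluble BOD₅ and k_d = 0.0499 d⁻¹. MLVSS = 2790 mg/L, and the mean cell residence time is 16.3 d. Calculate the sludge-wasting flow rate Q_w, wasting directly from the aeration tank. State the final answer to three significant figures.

Q_w ≈ 191 m³/d

Steady-state biomass mass balance: V·X·(1 + k_d·θ_c) = Y·Q·(S₀ − S)·θ_c, so V = 0.681 × 3450 × (427 − 15.8) × 16.3 / [2790 × (1 + 0.0499 × 16.3)] = 1.57×10^7 / 5059 = 3113 m³.
Wasting from the aeration tank: Q_w = V / θ_c = 3113 / 16.3 = 191.0 m³/d.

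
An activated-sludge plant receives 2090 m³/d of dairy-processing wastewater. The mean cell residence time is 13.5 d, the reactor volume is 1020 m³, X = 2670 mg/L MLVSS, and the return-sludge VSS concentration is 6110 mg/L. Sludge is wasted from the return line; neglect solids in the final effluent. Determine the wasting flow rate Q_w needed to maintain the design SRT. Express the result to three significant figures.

Q_w ≈ 33.0 m³/d

Wasting from the return line (neglecting effluent solids): Q_w = V·X / (θ_c·X_r) = 1020 × 2670 / (13.5 × 6110) = 33.02 m³/d.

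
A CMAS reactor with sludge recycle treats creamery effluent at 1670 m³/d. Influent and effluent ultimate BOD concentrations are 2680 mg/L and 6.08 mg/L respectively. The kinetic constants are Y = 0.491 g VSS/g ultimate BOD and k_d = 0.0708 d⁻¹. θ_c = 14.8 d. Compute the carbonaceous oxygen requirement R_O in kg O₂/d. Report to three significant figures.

R_O ≈ 2950 kg O₂/d

Observed yield with endogenous decay: Y_obs = Y / (1 + k_d·θ_c) = 0.491 / (1 + 0.0708 × 14.8) = 0.491 / 2.048 = 0.2398 g VSS/g ultimate BOD.
Mass of ultimate BOD removed per day: Q(S₀ − S) = 1670 × 2674 g/m³ = 4465 kg/d.
Biomass synthesised: P_X = Y_obs × 4465 = 1071 kg VSS/d.
Carbonaceous O₂ demand = substrate oxidised − cell-mass equivalent = 4465 − 1.42 × 1071 = 2945 kg O₂/d.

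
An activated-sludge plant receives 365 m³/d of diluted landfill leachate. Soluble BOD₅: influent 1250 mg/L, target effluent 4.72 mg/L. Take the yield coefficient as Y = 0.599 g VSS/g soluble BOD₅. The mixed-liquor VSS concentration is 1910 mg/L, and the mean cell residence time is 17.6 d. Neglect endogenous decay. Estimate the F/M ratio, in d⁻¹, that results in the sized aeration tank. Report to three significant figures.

F/M ≈ 0.0952 d⁻¹

Biomass mass balance (decay neglected): V·X = Y·Q·(S₀ − S)·θ_c, so V = 0.599 × 365 × (1250 − 4.72) × 17.6 / 1910 = 2509 m³.
F/M = Q·S₀ / (V·X) = 365 × 1250 / (2509 × 1910) = 0.09521 g soluble BOD₅·(g VSS·d)⁻¹.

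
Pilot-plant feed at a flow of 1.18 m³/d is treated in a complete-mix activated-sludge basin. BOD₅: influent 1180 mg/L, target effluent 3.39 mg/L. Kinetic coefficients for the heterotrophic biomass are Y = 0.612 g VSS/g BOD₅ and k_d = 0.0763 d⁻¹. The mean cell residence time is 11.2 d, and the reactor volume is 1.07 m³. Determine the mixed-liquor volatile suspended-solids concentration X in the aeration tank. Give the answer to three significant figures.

From V·X·(1 + k_d·θ_c) = Y·Q·(S₀ − S)·θ_c: X = 0.612 × 1.18 × (1180 − 3.39) × 11.2 / [1.07 × (1 + 0.0763 × 11.2)] = 4796 mg/L.

X ≈ 4800 mg/L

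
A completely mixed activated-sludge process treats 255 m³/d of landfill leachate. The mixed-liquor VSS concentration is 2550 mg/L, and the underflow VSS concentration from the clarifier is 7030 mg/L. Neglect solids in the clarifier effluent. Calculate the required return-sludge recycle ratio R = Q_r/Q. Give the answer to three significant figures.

R ≈ 0.569

Solids balance on the clarifier gives (1+R)X = R·X_r, so R = X/(X_r − X) = 2550 / (7030 − 2550) = 0.5692.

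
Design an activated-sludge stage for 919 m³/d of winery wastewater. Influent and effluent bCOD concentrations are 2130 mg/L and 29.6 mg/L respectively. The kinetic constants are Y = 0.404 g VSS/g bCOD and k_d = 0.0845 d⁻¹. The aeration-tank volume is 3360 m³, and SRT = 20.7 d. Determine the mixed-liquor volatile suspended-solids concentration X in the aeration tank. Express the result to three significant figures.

From V·X·(1 + k_d·θ_c) = Y·Q·(S₀ − S)·θ_c: X = 0.404 × 919 × (2130 − 29.6) × 20.7 / [3360 × (1 + 0.0845 × 20.7)] = 1748 mg/L.

X ≈ 1750 mg/L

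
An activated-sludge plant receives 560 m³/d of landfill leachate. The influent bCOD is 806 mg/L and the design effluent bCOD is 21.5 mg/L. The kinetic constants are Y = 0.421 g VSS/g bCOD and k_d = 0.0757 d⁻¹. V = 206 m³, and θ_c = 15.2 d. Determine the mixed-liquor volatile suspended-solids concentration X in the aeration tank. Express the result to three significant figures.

X ≈ 6350 mg/L

X = Y·Q·ΔS·θ_c / [V·(1 + k_d θ_c)] = 0.421 × 560 × (806 − 21.5) × 15.2 / [206 × (1 + 0.0757 × 15.2)] = 6346 mg/L.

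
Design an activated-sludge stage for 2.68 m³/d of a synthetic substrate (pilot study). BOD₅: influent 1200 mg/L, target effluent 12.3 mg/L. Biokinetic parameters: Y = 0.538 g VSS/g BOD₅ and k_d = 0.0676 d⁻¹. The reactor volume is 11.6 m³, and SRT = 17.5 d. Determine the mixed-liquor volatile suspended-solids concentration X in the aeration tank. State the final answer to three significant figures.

From V·X·(1 + k_d·θ_c) = Y·Q·(S₀ − S)·θ_c: X = 0.538 × 2.68 × (1200 − 12.3) × 17.5 / [11.6 × (1 + 0.0676 × 17.5)] = 1183 mg/L.

X ≈ 1180 mg/L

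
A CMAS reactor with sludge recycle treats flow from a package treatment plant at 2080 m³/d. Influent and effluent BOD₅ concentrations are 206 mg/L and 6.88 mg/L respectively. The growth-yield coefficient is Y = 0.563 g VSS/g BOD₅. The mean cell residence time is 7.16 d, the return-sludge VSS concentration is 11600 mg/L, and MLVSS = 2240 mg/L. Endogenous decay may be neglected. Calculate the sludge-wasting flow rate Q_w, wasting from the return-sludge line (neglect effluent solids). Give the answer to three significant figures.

Q_w ≈ 20.1 m³/d

Biomass mass balance (decay neglected): V·X = Y·Q·(S₀ − S)·θ_c, so V = 0.563 × 2080 × (206 − 6.88) × 7.16 / 2240 = 745.3 m³.
θ_c = V·X/(Q_w·X_r) when wasting from the recycle, so Q_w = V·X/(θ_c·X_r) = 745.3 × 2240 / (7.16 × 11600) = 20.10 m³/d.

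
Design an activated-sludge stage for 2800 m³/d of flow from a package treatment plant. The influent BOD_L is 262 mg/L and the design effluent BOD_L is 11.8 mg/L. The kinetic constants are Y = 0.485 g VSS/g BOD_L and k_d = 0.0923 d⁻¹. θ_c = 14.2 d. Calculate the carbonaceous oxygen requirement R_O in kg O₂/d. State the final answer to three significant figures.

Observed yield with endogenous decay: Y_obs = Y / (1 + k_d·θ_c) = 0.485 / (1 + 0.0923 × 14.2) = 0.485 / 2.311 = 0.2099 g VSS/g BOD_L.
ΔS = 262 − 11.8 = 250.2 mg/L, so the substrate removal rate is 2800 × 250.2/1000 = 700.6 kg BOD_L/d.
Biomass synthesised: P_X = Y_obs × 700.6 = 147.0 kg VSS/d.
R_O = Q·ΔS − 1.42 P_X = 700.6 − 208.8 = 491.8 kg O₂/d.

R_O ≈ 492 kg O₂/d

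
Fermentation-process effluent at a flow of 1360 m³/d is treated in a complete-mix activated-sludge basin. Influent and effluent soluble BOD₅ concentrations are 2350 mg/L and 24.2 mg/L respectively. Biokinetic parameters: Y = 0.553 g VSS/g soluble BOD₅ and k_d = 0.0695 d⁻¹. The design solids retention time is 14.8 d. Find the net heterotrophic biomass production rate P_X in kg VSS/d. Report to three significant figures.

Y_obs = Y / (1 + k_d θ_c) = 0.553 / (1 + 0.0695 × 14.8) = 0.553 / 2.029 = 0.2726.
Q·(S₀ − S) = 1360 × (2350 − 24.2) × 10⁻³ = 3163 kg/d removed.
So the net sludge growth is P_X = 0.2726 × 3163 = 862.3 kg VSS/d.

P_X ≈ 862 kg VSS/d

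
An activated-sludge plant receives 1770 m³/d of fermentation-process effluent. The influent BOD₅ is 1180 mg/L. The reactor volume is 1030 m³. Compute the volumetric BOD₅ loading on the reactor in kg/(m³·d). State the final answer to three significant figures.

L_v ≈ 2.03 kg BOD₅/(m³·d)

L_v = Q S₀ / V = 1770 × 1180 × 10⁻³ / 1030 = 2.028 kg/(m³·d).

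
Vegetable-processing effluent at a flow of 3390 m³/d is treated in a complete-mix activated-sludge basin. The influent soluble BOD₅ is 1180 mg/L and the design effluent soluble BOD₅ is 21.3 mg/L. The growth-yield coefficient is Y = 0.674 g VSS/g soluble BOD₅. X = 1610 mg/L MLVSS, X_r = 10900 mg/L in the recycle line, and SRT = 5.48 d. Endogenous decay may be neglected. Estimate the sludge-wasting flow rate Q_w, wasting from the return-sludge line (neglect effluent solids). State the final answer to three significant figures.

V·X = Y·Q·ΔS·θ_c gives V = 0.674 × 3390 × (1180 − 21.3) × 5.48 / 1610 = 9011 m³.
Q_w = (V·X)/(θ_c X_r) = 9011 × 1610 / (5.48 × 10900) = 242.9 m³/d.

Q_w ≈ 243 m³/d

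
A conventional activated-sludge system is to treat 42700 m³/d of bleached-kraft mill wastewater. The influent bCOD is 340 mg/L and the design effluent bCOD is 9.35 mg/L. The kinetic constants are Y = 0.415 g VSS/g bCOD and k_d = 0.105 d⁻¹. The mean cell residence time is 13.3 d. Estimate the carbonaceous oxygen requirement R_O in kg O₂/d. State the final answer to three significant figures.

R_O ≈ 10600 kg O₂/d

Y_obs = Y / (1 + k_d θ_c) = 0.415 / (1 + 0.105 × 13.3) = 0.415 / 2.397 = 0.1732.
Mass of bCOD removed per day: Q(S₀ − S) = 42700 × 330.6 g/m³ = 14119 kg/d.
P_X = Y_obs·Q·(S₀ − S) = 0.1732 × 14119 = 2445 kg VSS/d.
R_O = Q·(S₀ − S) − 1.42·P_X = 14119 − 1.42 × 2445 = 10647 kg O₂/d.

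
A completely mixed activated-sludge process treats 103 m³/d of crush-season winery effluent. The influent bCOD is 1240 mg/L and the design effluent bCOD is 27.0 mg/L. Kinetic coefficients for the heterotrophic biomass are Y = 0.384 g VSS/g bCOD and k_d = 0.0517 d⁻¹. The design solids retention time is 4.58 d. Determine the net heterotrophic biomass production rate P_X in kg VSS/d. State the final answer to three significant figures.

P_X ≈ 38.8 kg VSS/d

Correct the yield for decay: Y_obs = Y/(1 + k_d θ_c) = 0.384 / (1 + 0.0517 × 4.58) = 0.384 / 1.237 = 0.3105.
Q·(S₀ − S) = 103 × (1240 − 27.0) × 10⁻³ = 124.9 kg/d removed.
Biomass produced: P_X = Y_obs·Q·ΔS = 0.3105 × 124.9 ≈ 38.79 kg VSS/d.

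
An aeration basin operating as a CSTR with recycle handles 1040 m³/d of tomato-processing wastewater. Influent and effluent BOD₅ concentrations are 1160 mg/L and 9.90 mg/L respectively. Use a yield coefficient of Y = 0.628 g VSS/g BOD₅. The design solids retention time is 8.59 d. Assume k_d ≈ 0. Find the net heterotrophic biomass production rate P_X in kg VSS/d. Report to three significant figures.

P_X ≈ 751 kg VSS/d

Since k_d ≈ 0, Y_obs = Y = 0.628 g VSS/g BOD₅.
ΔS = 1160 − 9.90 = 1150 mg/L, so the substrate removal rate is 1040 × 1150/1000 = 1196 kg BOD₅/d.
Biomass produced: P_X = Y_obs·Q·ΔS = 0.6280 × 1196 ≈ 751.2 kg VSS/d.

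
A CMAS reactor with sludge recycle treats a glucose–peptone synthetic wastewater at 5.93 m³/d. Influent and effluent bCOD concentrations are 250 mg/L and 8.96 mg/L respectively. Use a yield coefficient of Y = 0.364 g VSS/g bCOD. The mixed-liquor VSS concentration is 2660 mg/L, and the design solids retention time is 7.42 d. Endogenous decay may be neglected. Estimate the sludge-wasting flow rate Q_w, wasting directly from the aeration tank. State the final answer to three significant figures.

Q_w ≈ 0.196 m³/d

V·X = Y·Q·ΔS·θ_c gives V = 0.364 × 5.93 × (250 − 8.96) × 7.42 / 2660 = 1.451 m³.
With mixed-liquor wasting, θ_c = V/Q_w, so Q_w = V/θ_c = 1.451/7.42 = 0.1956 m³/d.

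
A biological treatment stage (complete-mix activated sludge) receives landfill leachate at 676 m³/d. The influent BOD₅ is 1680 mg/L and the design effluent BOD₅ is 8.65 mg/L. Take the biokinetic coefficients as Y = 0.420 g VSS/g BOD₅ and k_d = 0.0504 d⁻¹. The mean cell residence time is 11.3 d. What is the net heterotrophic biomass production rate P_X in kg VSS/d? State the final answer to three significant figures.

P_X ≈ 302 kg VSS/d

Observed yield with endogenous decay: Y_obs = Y / (1 + k_d·θ_c) = 0.420 / (1 + 0.0504 × 11.3) = 0.420 / 1.570 = 0.2676 g VSS/g BOD₅.
Mass of BOD₅ removed per day: Q(S₀ − S) = 676 × 1671 g/m³ = 1130 kg/d.
P_X = Y_obs · Q(S₀ − S) = 0.2676 × 1130 = 302.3 kg VSS/d.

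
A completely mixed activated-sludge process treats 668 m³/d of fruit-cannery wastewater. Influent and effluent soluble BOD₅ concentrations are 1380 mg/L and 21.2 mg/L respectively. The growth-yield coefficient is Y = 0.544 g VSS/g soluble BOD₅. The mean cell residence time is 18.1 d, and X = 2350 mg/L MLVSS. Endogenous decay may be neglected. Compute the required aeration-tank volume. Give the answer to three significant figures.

V·X = Y·Q·ΔS·θ_c gives V = 0.544 × 668 × (1380 − 21.2) × 18.1 / 2350 = 3803 m³.

V ≈ 3800 m³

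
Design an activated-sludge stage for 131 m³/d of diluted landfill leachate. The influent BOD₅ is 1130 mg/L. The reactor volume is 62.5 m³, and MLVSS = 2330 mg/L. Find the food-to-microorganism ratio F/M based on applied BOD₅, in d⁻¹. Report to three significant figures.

F/M ≈ 1.02 d⁻¹

Food-to-microorganism ratio F/M = Q S₀ / (V X) = 131 × 1130 / (62.50 × 2330) = 1.017 d⁻¹.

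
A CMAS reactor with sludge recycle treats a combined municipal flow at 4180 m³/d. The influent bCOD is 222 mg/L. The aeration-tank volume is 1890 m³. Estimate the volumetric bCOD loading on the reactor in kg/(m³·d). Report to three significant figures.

L_v ≈ 0.491 kg bCOD/(m³·d)

Volumetric loading L_v = Q·S₀ / V = 4180 × 222 g/m³ / 1890 m³ = 491.0 g/(m³·d) = 0.4910 kg bCOD/(m³·d).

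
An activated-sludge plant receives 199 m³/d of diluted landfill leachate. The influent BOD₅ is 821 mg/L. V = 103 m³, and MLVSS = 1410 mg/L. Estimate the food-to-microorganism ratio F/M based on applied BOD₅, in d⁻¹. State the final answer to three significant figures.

F/M ≈ 1.12 d⁻¹

F/M = Q·S₀ / (V·X) = 199 × 821 / (103.0 × 1410) = 1.125 g BOD₅·(g VSS·d)⁻¹.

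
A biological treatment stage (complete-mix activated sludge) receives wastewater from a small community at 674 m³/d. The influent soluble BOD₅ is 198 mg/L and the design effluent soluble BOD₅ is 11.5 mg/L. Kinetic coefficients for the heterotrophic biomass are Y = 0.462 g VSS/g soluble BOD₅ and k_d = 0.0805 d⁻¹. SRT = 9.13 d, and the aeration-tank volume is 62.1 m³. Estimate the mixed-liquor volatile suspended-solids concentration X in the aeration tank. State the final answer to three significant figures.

From V·X·(1 + k_d·θ_c) = Y·Q·(S₀ − S)·θ_c: X = 0.462 × 674 × (198 − 11.5) × 9.13 / [62.1 × (1 + 0.0805 × 9.13)] = 4921 mg/L.

X ≈ 4920 mg/L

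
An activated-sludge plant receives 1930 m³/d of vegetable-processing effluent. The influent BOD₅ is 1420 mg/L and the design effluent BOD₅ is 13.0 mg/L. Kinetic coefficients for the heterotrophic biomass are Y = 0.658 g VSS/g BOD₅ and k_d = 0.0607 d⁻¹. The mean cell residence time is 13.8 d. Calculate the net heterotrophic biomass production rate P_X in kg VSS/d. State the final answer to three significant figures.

Observed yield with endogenous decay: Y_obs = Y / (1 + k_d·θ_c) = 0.658 / (1 + 0.0607 × 13.8) = 0.658 / 1.838 = 0.3581 g VSS/g BOD₅.
Mass of BOD₅ removed per day: Q(S₀ − S) = 1930 × 1407 g/m³ = 2716 kg/d.
Biomass produced: P_X = Y_obs·Q·ΔS = 0.3581 × 2716 ≈ 972.3 kg VSS/d.

P_X ≈ 972 kg VSS/d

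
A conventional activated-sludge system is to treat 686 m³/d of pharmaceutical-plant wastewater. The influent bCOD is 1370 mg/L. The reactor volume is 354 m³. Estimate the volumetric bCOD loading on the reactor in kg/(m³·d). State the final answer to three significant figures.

L_v ≈ 2.65 kg bCOD/(m³·d)

Applied bCOD load per unit volume = Q·S₀/V = (686 × 1370/1000)/354.0 = 2.655 kg bCOD·m⁻³·d⁻¹.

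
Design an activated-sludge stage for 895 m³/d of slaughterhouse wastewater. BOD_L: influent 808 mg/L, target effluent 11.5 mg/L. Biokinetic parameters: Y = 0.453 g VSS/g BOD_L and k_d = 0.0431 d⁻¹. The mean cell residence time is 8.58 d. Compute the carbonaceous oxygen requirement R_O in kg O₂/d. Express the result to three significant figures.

R_O ≈ 378 kg O₂/d

Correct the yield for decay: Y_obs = Y/(1 + k_d θ_c) = 0.453 / (1 + 0.0431 × 8.58) = 0.453 / 1.370 = 0.3307.
Substrate removed = Q·(S₀ − S) = 895 m³/d × (808 − 11.5) g/m³ = 7.13×10^5 g/d = 712.9 kg/d.
Net sludge production P_X = 0.3307 × 712.9 = 235.7 kg VSS/d.
Carbonaceous O₂ demand = substrate oxidised − cell-mass equivalent = 712.9 − 1.42 × 235.7 = 378.1 kg O₂/d.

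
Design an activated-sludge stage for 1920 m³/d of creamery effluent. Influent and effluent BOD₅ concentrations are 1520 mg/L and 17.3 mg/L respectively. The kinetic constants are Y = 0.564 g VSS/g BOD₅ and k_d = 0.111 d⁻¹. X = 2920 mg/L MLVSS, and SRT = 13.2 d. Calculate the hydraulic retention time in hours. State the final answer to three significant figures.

Steady-state biomass mass balance: V·X·(1 + k_d·θ_c) = Y·Q·(S₀ − S)·θ_c, so V = 0.564 × 1920 × (1520 − 17.3) × 13.2 / [2920 × (1 + 0.111 × 13.2)] = 2.15×10^7 / 7198 = 2984 m³.
HRT = V/Q = 2984 m³ / 1920 m³·d⁻¹ = 1.554 d × 24 = 37.30 h.

τ ≈ 37.3 h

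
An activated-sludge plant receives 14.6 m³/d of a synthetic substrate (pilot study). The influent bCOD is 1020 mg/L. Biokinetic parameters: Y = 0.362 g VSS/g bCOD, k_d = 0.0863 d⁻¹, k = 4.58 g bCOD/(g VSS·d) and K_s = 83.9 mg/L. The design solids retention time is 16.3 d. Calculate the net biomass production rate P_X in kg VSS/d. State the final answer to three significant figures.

P_X ≈ 2.22 kg VSS/d

For a completely mixed reactor with recycle the Lawrence–McCarty relation gives S = K_s·(1 + k_d·θ_c) / [θ_c·(Y·k − k_d) − 1] = 83.9 × (1 + 0.0863 × 16.3) / [16.3 × (0.362 × 4.58 − 0.0863) − 1] = 201.9 / 24.62 = 8.202 mg/L.
The observed yield is Y_obs = Y/(1 + k_d·θ_c) = 0.362 / (1 + 0.0863 × 16.3) = 0.362 / 2.407 = 0.1504 g VSS per g bCOD removed.
Mass of bCOD removed per day: Q(S₀ − S) = 14.6 × 1012 g/m³ = 14.77 kg/d.
P_X = Y_obs · Q(S₀ − S) = 0.1504 × 14.77 = 2.222 kg VSS/d.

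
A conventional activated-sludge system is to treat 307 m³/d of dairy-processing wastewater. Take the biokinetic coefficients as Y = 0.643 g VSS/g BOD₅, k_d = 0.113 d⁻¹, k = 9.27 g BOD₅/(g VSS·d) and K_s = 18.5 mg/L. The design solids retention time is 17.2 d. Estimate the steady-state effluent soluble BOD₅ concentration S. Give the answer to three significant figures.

S ≈ 0.547 mg/L

For a completely mixed reactor with recycle the Lawrence–McCarty relation gives S = K_s·(1 + k_d·θ_c) / [θ_c·(Y·k − k_d) − 1] = 18.5 × (1 + 0.113 × 17.2) / [17.2 × (0.643 × 9.27 − 0.113) − 1] = 54.46 / 99.58 = 0.5469 mg/L.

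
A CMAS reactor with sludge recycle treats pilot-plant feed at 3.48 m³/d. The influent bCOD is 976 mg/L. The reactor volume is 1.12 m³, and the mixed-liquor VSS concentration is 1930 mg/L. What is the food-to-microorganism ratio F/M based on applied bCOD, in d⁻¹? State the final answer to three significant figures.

F/M ≈ 1.57 d⁻¹

F/M = applied load / biomass = Q·S₀/(V·X) = 3.48 × 976 / (1.120 × 1930) = 1.571 d⁻¹.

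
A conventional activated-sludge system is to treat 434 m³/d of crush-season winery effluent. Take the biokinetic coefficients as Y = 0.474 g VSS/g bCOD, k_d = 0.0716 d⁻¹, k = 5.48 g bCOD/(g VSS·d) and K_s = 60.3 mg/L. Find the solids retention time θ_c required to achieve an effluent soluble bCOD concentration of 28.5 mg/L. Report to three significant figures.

θ_c ≈ 1.31 d

From 1/θ_c = Y·k·S/(K_s + S) − k_d: Y·k·S/(K_s+S) = 0.474 × 5.48 × 28.5 / (60.3 + 28.5) = 0.8337 d⁻¹.
Then 1/θ_c = μ − k_d = 0.8337 − 0.0716 = 0.7621 d⁻¹, giving θ_c = 1.312 d.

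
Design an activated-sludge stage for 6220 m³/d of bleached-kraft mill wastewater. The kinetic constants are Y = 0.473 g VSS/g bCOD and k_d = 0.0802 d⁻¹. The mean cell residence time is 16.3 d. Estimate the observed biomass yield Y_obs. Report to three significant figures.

Y_obs ≈ 0.205 g VSS/g bCOD

Correct the yield for decay: Y_obs = Y/(1 + k_d θ_c) = 0.473 / (1 + 0.0802 × 16.3) = 0.473 / 2.307 = 0.2050.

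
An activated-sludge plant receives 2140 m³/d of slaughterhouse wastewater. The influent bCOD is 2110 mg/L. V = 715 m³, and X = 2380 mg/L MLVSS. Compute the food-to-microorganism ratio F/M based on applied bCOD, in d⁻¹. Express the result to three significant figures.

F/M = Q·S₀ / (V·X) = 2140 × 2110 / (715.0 × 2380) = 2.653 g bCOD·(g VSS·d)⁻¹.

F/M ≈ 2.65 d⁻¹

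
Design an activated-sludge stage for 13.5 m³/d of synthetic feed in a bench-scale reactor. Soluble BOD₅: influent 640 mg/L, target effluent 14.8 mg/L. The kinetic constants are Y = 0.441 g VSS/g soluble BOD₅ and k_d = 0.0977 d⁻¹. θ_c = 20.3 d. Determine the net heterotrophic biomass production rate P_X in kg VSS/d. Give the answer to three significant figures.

The observed yield is Y_obs = Y/(1 + k_d·θ_c) = 0.441 / (1 + 0.0977 × 20.3) = 0.441 / 2.983 = 0.1478 g VSS per g soluble BOD₅ removed.
ΔS = 640 − 14.8 = 625.2 mg/L, so the substrate removal rate is 13.5 × 625.2/1000 = 8.440 kg soluble BOD₅/d.
Net biomass production P_X = Y_obs × Q·(S₀ − S) = 0.1478 × 8.440 = 1.248 kg VSS/d.

P_X ≈ 1.25 kg VSS/d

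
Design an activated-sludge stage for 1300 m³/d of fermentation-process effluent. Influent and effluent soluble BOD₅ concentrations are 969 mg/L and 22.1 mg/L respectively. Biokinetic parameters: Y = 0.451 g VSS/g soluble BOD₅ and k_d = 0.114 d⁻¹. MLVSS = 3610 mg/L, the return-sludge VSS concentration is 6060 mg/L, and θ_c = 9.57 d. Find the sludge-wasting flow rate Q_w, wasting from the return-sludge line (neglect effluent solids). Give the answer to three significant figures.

Steady-state biomass mass balance: V·X·(1 + k_d·θ_c) = Y·Q·(S₀ − S)·θ_c, so V = 0.451 × 1300 × (969 − 22.1) × 9.57 / [3610 × (1 + 0.114 × 9.57)] = 5.31×10^6 / 7548 = 703.8 m³.
θ_c = V·X/(Q_w·X_r) when wasting from the recycle, so Q_w = V·X/(θ_c·X_r) = 703.8 × 3610 / (9.57 × 6060) = 43.81 m³/d.

Q_w ≈ 43.8 m³/d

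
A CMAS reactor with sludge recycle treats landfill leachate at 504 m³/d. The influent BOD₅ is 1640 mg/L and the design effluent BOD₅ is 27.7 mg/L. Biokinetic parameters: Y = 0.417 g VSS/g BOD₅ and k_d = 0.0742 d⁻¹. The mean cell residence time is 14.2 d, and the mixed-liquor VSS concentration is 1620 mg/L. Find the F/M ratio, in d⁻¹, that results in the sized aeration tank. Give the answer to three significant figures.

From the SRT design equation V = Y Q (S₀−S) θ_c / [X (1 + k_d θ_c)] = 0.417 × 504 × (1640 − 27.7) × 14.2 / [1620 × (1 + 0.0742 × 14.2)] = 4.81×10^6 / 3327 = 1446 m³.
Food-to-microorganism ratio F/M = Q S₀ / (V X) = 504 × 1640 / (1446 × 1620) = 0.3528 d⁻¹.

F/M ≈ 0.353 d⁻¹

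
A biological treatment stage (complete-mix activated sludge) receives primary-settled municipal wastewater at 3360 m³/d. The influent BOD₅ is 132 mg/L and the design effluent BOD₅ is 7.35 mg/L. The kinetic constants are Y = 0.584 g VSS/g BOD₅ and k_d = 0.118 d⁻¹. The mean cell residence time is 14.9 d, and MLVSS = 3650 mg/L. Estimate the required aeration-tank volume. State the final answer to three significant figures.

Steady-state biomass mass balance: V·X·(1 + k_d·θ_c) = Y·Q·(S₀ − S)·θ_c, so V = 0.584 × 3360 × (132 − 7.35) × 14.9 / [3650 × (1 + 0.118 × 14.9)] = 3.64×10^6 / 10067 = 362.0 m³.

V ≈ 362 m³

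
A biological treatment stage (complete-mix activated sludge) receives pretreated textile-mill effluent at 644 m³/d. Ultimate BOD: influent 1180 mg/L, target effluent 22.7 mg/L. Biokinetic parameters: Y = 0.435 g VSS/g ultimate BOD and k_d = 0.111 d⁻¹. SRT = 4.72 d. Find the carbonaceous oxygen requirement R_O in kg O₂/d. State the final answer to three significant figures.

R_O ≈ 443 kg O₂/d

Observed yield with endogenous decay: Y_obs = Y / (1 + k_d·θ_c) = 0.435 / (1 + 0.111 × 4.72) = 0.435 / 1.524 = 0.2854 g VSS/g ultimate BOD.
ΔS = 1180 − 22.7 = 1157 mg/L, so the substrate removal rate is 644 × 1157/1000 = 745.3 kg ultimate BOD/d.
P_X = Y_obs·Q·(S₀ − S) = 0.2854 × 745.3 = 212.7 kg VSS/d.
Carbonaceous O₂ demand = substrate oxidised − cell-mass equivalent = 745.3 − 1.42 × 212.7 = 443.2 kg O₂/d.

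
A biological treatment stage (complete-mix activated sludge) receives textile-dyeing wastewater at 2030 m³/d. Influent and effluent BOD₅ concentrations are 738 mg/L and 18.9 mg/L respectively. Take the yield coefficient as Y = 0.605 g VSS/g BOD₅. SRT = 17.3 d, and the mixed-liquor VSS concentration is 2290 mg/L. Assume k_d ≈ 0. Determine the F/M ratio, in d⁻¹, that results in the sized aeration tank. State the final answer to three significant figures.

V·X = Y·Q·ΔS·θ_c gives V = 0.605 × 2030 × (738 − 18.9) × 17.3 / 2290 = 6672 m³.
F/M = Q·S₀ / (V·X) = 2030 × 738 / (6672 × 2290) = 0.09805 g BOD₅·(g VSS·d)⁻¹.

F/M ≈ 0.0981 d⁻¹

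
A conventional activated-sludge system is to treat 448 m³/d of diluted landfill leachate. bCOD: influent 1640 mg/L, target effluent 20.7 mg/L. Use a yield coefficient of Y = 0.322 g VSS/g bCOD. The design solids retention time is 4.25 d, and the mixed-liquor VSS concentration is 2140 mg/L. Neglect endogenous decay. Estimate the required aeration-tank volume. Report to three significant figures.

V ≈ 464 m³

Biomass mass balance (decay neglected): V·X = Y·Q·(S₀ − S)·θ_c, so V = 0.322 × 448 × (1640 − 20.7) × 4.25 / 2140 = 463.9 m³.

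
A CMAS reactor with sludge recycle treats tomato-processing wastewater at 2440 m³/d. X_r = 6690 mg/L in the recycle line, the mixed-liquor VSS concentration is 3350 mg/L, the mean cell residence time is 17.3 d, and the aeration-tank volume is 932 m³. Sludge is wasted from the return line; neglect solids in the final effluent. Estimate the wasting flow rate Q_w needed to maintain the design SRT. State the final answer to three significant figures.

Q_w ≈ 27.0 m³/d

θ_c = V·X/(Q_w·X_r) when wasting from the recycle, so Q_w = V·X/(θ_c·X_r) = 932.0 × 3350 / (17.3 × 6690) = 26.98 m³/d.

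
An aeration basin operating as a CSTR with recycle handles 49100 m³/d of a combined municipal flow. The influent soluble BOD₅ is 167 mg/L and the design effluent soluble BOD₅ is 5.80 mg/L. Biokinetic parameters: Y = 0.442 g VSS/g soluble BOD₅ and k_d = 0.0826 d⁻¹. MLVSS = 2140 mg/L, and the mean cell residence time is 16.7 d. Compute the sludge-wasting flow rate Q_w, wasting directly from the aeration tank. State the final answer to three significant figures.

Q_w ≈ 687 m³/d

From the SRT design equation V = Y Q (S₀−S) θ_c / [X (1 + k_d θ_c)] = 0.442 × 49100 × (167 − 5.80) × 16.7 / [2140 × (1 + 0.0826 × 16.7)] = 5.84×10^7 / 5092 = 11474 m³.
Wasting from the aeration tank: Q_w = V / θ_c = 11474 / 16.7 = 687.0 m³/d.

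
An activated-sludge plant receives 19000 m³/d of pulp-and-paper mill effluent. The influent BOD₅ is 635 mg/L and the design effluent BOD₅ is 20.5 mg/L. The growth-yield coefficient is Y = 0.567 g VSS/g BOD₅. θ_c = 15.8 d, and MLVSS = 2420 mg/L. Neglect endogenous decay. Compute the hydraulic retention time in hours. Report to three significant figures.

V·X = Y·Q·ΔS·θ_c gives V = 0.567 × 19000 × (635 − 20.5) × 15.8 / 2420 = 43222 m³.
τ = V/Q = 43222/19000 = 2.275 d, or 54.60 h.

τ ≈ 54.6 h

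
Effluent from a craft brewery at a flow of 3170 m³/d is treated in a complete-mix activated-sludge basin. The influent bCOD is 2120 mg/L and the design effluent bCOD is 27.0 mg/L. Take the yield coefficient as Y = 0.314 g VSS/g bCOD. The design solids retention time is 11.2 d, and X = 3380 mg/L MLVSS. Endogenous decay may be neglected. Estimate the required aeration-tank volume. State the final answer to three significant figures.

V ≈ 6900 m³

V·X = Y·Q·ΔS·θ_c gives V = 0.314 × 3170 × (2120 − 27.0) × 11.2 / 3380 = 6903 m³.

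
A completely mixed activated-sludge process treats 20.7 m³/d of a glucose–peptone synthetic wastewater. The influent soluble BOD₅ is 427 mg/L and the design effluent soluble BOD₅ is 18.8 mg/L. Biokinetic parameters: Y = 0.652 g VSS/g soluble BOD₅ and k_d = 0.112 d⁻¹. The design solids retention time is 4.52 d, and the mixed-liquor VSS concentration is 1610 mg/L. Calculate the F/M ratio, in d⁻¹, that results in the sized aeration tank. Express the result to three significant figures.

F/M ≈ 0.535 d⁻¹

From the SRT design equation V = Y Q (S₀−S) θ_c / [X (1 + k_d θ_c)] = 0.652 × 20.7 × (427 − 18.8) × 4.52 / [1610 × (1 + 0.112 × 4.52)] = 2.49×10^4 / 2425 = 10.27 m³.
F/M = Q·S₀ / (V·X) = 20.7 × 427 / (10.27 × 1610) = 0.5346 g soluble BOD₅·(g VSS·d)⁻¹.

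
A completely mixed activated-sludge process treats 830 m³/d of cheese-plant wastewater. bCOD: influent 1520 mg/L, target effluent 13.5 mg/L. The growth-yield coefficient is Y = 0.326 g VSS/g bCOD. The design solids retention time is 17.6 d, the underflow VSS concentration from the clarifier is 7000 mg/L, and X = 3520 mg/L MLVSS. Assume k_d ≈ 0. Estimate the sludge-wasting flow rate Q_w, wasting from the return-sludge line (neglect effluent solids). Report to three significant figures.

Biomass mass balance (decay neglected): V·X = Y·Q·(S₀ − S)·θ_c, so V = 0.326 × 830 × (1520 − 13.5) × 17.6 / 3520 = 2038 m³.
θ_c = V·X/(Q_w·X_r) when wasting from the recycle, so Q_w = V·X/(θ_c·X_r) = 2038 × 3520 / (17.6 × 7000) = 58.23 m³/d.

Q_w ≈ 58.2 m³/d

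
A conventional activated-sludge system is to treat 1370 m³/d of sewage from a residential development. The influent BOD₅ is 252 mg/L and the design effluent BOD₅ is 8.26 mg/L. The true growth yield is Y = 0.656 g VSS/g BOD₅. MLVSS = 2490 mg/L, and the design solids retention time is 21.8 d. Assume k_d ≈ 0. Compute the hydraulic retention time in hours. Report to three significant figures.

τ ≈ 33.6 h

V·X = Y·Q·ΔS·θ_c gives V = 0.656 × 1370 × (252 − 8.26) × 21.8 / 2490 = 1918 m³.
Hydraulic retention time τ = V/Q = 1918 / 1370 = 1.400 d = 33.60 h.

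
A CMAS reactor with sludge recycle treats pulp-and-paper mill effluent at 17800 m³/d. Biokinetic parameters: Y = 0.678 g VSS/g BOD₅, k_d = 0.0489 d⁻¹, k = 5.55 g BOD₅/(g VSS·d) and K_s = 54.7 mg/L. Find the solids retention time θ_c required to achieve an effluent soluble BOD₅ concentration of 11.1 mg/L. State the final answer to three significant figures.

At the target effluent, Y k S/(K_s+S) = 0.678×5.55×11.1/65.80 = 0.6348 d⁻¹.
1/θ_c = 0.6348 − 0.0489 = 0.5859 d⁻¹, so θ_c = 1.707 d.

θ_c ≈ 1.71 d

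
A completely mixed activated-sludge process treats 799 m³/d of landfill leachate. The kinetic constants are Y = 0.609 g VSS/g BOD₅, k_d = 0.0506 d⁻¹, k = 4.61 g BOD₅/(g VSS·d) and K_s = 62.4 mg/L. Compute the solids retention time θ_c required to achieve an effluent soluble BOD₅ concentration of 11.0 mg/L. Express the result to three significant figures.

Specific growth rate at S = 11.0 mg/L: μ = YkS/(K_s+S) = 0.609·4.61·11.0/(62.4+11.0) = 0.4207 d⁻¹.
1/θ_c = 0.4207 − 0.0506 = 0.3701 d⁻¹, so θ_c = 2.702 d.

θ_c ≈ 2.70 d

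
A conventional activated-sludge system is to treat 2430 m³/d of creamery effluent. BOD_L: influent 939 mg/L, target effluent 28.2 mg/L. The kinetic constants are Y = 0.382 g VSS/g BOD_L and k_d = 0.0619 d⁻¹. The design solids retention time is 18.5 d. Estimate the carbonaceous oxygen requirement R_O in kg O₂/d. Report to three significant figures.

R_O ≈ 1650 kg O₂/d

Y_obs = Y / (1 + k_d θ_c) = 0.382 / (1 + 0.0619 × 18.5) = 0.382 / 2.145 = 0.1781.
Mass of BOD_L removed per day: Q(S₀ − S) = 2430 × 910.8 g/m³ = 2213 kg/d.
Net sludge production P_X = 0.1781 × 2213 = 394.1 kg VSS/d.
Carbonaceous O₂ demand = substrate oxidised − cell-mass equivalent = 2213 − 1.42 × 394.1 = 1654 kg O₂/d.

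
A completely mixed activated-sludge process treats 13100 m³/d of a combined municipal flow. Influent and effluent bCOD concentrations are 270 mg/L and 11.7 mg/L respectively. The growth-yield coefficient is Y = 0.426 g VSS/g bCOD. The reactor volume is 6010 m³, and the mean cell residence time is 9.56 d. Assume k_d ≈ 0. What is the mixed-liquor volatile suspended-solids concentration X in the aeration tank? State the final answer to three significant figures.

From V·X = Y·Q·(S₀ − S)·θ_c (decay neglected): X = 0.426 × 13100 × (270 − 11.7) × 9.56 / 6010 = 2293 mg/L.

X ≈ 2290 mg/L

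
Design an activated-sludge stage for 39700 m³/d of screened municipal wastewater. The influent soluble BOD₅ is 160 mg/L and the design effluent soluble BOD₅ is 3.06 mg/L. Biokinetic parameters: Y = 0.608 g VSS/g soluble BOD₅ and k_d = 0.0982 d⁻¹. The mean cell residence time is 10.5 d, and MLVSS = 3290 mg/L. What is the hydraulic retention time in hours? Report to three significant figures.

From the SRT design equation V = Y Q (S₀−S) θ_c / [X (1 + k_d θ_c)] = 0.608 × 39700 × (160 − 3.06) × 10.5 / [3290 × (1 + 0.0982 × 10.5)] = 3.98×10^7 / 6682 = 5952 m³.
τ = V/Q = 5952/39700 = 0.1499 d, or 3.598 h.

τ ≈ 3.60 h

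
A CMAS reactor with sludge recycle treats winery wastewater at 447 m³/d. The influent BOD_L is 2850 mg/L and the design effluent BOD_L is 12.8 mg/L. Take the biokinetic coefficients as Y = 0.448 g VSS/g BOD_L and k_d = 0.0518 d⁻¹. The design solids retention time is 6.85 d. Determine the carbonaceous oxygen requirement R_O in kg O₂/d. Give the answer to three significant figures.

The observed yield is Y_obs = Y/(1 + k_d·θ_c) = 0.448 / (1 + 0.0518 × 6.85) = 0.448 / 1.355 = 0.3307 g VSS per g BOD_L removed.
Mass of BOD_L removed per day: Q(S₀ − S) = 447 × 2837 g/m³ = 1268 kg/d.
Net sludge production P_X = 0.3307 × 1268 = 419.4 kg VSS/d.
R_O = Q·ΔS − 1.42 P_X = 1268 − 595.5 = 672.7 kg O₂/d.

R_O ≈ 673 kg O₂/d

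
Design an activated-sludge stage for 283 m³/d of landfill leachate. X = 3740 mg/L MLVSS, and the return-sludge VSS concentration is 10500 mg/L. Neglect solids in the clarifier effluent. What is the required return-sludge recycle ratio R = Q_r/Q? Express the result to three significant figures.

R = Q_r/Q = X/(X_r − X) = 3740 / (10500 − 3740) = 0.5533.

R ≈ 0.553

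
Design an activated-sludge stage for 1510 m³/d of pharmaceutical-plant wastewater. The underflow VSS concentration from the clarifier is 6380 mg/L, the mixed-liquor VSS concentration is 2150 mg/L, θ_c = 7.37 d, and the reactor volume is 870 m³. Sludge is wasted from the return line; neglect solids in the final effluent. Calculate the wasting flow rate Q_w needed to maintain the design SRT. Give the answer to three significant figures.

Q_w = (V·X)/(θ_c X_r) = 870.0 × 2150 / (7.37 × 6380) = 39.78 m³/d.

Q_w ≈ 39.8 m³/d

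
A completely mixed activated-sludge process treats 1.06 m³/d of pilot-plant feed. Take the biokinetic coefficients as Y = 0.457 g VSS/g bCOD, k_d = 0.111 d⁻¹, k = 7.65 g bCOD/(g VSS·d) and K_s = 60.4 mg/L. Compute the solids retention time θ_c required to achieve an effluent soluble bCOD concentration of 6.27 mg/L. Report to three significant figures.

From 1/θ_c = Y·k·S/(K_s + S) − k_d: Y·k·S/(K_s+S) = 0.457 × 7.65 × 6.27 / (60.4 + 6.27) = 0.3288 d⁻¹.
θ_c = 1/(μ − k_d) = 1/(0.3288 − 0.111) = 1/0.2178 = 4.592 d.

θ_c ≈ 4.59 d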